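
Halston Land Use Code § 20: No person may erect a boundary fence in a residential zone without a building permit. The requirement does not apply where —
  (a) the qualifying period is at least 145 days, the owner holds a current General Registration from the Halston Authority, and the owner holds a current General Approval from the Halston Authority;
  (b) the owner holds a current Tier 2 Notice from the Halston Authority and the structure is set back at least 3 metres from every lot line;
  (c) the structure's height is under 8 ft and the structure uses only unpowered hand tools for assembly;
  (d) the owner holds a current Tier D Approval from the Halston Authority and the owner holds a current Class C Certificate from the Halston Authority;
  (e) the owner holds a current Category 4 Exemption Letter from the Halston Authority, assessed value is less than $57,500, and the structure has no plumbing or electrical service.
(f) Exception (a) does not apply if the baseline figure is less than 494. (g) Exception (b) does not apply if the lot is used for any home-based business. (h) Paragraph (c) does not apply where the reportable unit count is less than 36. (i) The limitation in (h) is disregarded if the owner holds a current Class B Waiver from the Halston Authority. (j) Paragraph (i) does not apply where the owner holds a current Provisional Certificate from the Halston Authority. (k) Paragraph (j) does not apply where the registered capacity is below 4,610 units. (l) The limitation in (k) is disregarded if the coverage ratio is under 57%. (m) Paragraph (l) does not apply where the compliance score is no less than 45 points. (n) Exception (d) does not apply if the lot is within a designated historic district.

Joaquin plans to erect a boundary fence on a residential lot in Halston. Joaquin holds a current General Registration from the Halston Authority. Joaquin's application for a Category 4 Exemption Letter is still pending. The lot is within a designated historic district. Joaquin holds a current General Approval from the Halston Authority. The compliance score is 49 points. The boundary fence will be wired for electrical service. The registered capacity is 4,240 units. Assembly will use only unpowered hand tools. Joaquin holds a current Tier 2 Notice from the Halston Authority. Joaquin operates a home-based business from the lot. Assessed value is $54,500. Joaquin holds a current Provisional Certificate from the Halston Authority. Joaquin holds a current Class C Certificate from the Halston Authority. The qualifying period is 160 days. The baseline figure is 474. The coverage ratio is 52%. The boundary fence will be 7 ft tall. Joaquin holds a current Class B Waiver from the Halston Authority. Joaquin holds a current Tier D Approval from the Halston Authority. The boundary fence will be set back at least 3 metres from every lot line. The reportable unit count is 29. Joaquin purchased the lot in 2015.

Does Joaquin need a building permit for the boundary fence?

Exception (a)'s conditions are all satisfied: the qualifying period is 160 days, meeting the 145 days threshold; a current General Registration is held; a current General Approval is held. However, paragraph (f) must be considered: (f) operates against (a): the baseline figure is 474, less than the 494 limit. Exception (a) does not apply.
Exception (b): a current Tier 2 Notice is held; the setback is at least 3 m on every side — every condition holds. However, paragraph (g) must be considered: (g) is triggered — a home-based business operates on the lot. So (b) is unavailable.
All of (c)'s requirements are met (the structure's height is 7 ft, under the 8 ft limit; assembly uses only hand tools). Considering the limiting provisions: (h) operates (the reportable unit count is 29, less than the 36 limit), but is displaced by (i): (i) operates against (h): a current Class B Waiver is held. (j) applies (a current Provisional Certificate is held), but is displaced by (k): (k) operates against (j): the registered capacity is 4,240 units, below the 4,610 units limit. (l) applies (the coverage ratio is 52%, under the 57% limit), but is overridden by (m): (m) operates against (l): the compliance score is 49 points, meeting the 45 points threshold. So (c) applies.
All of (d)'s requirements are met (a current Tier D Approval is held; a current Class C Certificate is held). But applying paragraph (n): (n) operates against (d): the lot is in a historic district. Exception (d) does not apply.
Exception (e) does not apply: the Category 4 Exemption Letter is not current.

No — exception (c) applies; Joaquin does not need a building permit.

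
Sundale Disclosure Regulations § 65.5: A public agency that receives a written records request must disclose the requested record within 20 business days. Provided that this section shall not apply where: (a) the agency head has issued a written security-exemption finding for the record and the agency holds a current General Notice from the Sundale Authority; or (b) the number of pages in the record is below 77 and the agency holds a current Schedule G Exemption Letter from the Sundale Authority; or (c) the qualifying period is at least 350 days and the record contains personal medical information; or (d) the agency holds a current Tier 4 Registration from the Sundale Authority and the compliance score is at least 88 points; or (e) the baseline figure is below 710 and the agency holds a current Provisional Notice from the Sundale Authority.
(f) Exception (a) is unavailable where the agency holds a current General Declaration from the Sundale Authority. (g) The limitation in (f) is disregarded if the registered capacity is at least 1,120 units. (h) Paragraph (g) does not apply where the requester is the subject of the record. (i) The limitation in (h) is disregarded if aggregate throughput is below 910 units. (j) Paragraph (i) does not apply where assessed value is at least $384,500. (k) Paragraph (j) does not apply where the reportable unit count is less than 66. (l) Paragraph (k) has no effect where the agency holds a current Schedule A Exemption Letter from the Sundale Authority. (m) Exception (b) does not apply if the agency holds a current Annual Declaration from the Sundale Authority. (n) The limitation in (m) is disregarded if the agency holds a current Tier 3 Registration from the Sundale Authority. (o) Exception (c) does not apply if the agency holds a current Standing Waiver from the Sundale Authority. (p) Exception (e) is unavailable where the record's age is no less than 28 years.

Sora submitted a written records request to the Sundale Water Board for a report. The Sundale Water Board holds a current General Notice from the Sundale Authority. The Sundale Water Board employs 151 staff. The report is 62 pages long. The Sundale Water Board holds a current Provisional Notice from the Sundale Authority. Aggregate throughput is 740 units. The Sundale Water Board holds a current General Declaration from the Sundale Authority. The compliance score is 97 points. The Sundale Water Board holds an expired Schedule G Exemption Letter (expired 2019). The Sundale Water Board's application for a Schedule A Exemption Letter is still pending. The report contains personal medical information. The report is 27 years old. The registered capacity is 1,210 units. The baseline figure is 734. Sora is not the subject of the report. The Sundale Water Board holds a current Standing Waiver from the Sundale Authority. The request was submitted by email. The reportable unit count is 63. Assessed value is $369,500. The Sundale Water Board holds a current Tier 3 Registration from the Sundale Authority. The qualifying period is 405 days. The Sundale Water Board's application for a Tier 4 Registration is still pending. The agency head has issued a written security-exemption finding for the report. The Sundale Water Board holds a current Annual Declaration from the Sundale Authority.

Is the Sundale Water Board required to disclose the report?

Exception (a): a written security-exemption finding has been issued; a current General Notice is held — every condition holds. Under paragraphs (f)–(l): (f) is engaged (a current General Declaration is held), but is displaced by (g): (g) is engaged — the registered capacity is 1,210 units, meeting the 1,120 units threshold. (h), which would lift (g), is inapplicable — Sora is not the subject of the report. (a) remains available.
Exception (b) requires that the agency holds a current Schedule G Exemption Letter from the Sundale Authority; but no current Schedule G Exemption Letter is held, so (b) is unavailable.
Exception (c)'s conditions are all satisfied: the qualifying period is 405 days, meeting the 350 days threshold; the report contains personal medical information. But applying paragraph (o): (o) is engaged — a current Standing Waiver is held. So (c) is unavailable.
Exception (d) does not apply: no current Tier 4 Registration is held.
Exception (e) requires that the baseline figure is below 710; but the baseline figure is 734, not below 710, so (e) is unavailable.

No — exception (a) applies; the Sundale Water Board is not required to disclose the report.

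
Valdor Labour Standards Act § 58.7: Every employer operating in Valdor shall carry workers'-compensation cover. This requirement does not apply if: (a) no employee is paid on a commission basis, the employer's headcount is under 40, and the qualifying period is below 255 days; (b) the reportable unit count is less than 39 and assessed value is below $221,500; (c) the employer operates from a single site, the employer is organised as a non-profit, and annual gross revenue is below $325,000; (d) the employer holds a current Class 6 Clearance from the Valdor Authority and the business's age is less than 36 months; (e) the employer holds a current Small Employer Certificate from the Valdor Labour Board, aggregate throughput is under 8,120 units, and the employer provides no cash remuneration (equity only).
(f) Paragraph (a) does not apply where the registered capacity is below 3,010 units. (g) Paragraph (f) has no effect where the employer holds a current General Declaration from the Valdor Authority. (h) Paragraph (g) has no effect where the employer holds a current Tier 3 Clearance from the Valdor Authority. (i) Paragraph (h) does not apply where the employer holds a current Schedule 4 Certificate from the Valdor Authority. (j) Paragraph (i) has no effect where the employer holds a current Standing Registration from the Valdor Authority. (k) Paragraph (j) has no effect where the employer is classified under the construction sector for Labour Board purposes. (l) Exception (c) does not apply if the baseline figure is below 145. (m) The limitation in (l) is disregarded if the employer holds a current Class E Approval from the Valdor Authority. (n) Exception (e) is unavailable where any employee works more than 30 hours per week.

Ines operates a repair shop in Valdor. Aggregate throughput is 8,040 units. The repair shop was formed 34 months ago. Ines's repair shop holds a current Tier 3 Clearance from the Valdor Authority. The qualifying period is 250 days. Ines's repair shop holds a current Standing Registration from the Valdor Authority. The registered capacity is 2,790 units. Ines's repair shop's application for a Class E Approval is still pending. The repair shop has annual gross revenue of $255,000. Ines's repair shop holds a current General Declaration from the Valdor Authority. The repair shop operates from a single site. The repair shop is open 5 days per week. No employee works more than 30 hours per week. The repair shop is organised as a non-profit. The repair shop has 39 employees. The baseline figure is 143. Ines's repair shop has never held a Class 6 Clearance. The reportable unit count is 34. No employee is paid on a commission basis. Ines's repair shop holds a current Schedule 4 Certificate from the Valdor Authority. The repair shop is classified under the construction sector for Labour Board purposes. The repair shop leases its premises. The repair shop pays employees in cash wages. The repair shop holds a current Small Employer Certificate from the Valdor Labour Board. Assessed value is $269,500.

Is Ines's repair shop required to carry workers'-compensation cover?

All of (a)'s requirements are met (no employee is paid on commission; the employer's headcount is 39, under the 40 limit; the qualifying period is 250 days, below the 255 days limit). As to paragraphs (f)–(k): (f) would limit (a) — the registered capacity is 2,790 units, below the 3,010 units limit — but (g) sets (f) aside: (g) operates against (f): a current General Declaration is held. (h) would limit (g) — a current Tier 3 Clearance is held — but (i) sets (h) aside: (i) operates against (h): a current Schedule 4 Certificate is held. (j) operates (a current Standing Registration is held), but is overridden by (k): (k) applies — the repair shop is classified under the construction sector. So (a) applies.
Exception (b) does not apply: assessed value is $269,500, not below $221,500.
Exception (c)'s conditions are all satisfied: the employer operates from a single site; the employer is a non-profit; annual gross revenue is $255,000, below the $325,000 limit. But: (l) is engaged — the baseline figure is 143, below the 145 limit. (m) is not triggered (no current Class E Approval is held), so (l) stands. Exception (c) does not apply.
Exception (d) fails — the Class 6 Clearance is not current.
Exception (e) fails — employees are paid cash wages.

No — exception (a) applies; Ines's repair shop is not required to carry workers'-compensation cover.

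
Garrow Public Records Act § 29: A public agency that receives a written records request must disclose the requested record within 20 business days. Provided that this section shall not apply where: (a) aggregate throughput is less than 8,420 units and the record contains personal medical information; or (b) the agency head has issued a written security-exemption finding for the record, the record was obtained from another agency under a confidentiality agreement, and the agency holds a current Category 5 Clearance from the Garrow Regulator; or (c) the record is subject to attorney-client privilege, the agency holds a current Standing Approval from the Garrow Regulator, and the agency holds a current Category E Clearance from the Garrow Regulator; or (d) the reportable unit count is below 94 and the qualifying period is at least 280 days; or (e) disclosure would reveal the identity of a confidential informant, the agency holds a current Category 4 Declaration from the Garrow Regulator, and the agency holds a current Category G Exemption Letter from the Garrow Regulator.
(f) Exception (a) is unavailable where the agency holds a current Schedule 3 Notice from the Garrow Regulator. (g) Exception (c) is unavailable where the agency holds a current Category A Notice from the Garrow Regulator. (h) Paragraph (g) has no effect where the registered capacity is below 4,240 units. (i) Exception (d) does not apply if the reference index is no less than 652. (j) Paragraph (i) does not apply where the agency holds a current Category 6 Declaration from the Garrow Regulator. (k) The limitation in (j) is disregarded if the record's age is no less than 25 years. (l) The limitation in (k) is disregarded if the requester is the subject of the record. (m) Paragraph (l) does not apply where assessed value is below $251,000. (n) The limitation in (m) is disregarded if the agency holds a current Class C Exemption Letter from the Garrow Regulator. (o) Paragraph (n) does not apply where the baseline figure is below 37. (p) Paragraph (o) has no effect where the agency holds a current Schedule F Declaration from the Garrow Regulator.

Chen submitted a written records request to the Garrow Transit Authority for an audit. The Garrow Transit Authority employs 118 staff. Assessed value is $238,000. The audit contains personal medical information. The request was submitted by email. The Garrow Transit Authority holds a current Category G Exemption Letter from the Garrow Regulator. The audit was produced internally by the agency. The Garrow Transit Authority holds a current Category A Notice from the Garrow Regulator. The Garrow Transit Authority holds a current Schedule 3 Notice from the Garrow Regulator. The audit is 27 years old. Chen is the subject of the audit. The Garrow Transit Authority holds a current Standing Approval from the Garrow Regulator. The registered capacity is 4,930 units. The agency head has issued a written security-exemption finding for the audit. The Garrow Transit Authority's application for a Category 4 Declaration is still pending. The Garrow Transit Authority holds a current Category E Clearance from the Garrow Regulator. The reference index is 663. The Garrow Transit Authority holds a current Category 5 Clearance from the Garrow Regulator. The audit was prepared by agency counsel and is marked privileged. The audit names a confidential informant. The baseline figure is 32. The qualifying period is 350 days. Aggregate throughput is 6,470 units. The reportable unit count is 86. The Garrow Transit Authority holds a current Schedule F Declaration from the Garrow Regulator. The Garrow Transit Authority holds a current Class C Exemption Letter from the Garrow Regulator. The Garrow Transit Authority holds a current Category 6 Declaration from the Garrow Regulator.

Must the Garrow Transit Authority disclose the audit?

No — exception (d) applies; the Garrow Transit Authority is not required to disclose the audit.

Exception (a) is satisfied on its face — aggregate throughput is 6,470 units, less than the 8,420 units limit; the audit contains personal medical information. But applying paragraph (f): (f) operates against (a): a current Schedule 3 Notice is held. (a) is therefore removed.
Exception (b) does not apply: the audit was produced internally.
All of (c)'s requirements are met (the audit is privileged; a current Standing Approval is held; a current Category E Clearance is held). Turning to paragraphs (g)–(h): (g) operates against (c): a current Category A Notice is held. (h), which would lift (g), is inapplicable — the registered capacity is 4,930 units, not below 4,240 units. Exception (c) does not apply.
All of (d)'s requirements are met (the reportable unit count is 86, below the 94 limit; the qualifying period is 350 days, meeting the 280 days threshold). Considering the limiting provisions: (i) is engaged (the reference index is 663, meeting the 652 threshold), but is overridden by (j): (j) applies — a current Category 6 Declaration is held. (k) would limit (j) — the record's age is 27 years, meeting the 25 years threshold — but (l) sets (k) aside: (l) operates against (k): Chen is the subject of the audit. (m) would limit (l) — assessed value is $238,000, below the $251,000 limit — but (n) sets (m) aside: (n) operates against (m): a current Class C Exemption Letter is held. (o) would limit (n) — the baseline figure is 32, below the 37 limit — but (p) sets (o) aside: (p) is triggered — a current Schedule F Declaration is held. (d) remains available.
Exception (e) requires that the agency holds a current Category 4 Declaration from the Garrow Regulator; but there is no Category 4 Declaration in force, so (e) is unavailable.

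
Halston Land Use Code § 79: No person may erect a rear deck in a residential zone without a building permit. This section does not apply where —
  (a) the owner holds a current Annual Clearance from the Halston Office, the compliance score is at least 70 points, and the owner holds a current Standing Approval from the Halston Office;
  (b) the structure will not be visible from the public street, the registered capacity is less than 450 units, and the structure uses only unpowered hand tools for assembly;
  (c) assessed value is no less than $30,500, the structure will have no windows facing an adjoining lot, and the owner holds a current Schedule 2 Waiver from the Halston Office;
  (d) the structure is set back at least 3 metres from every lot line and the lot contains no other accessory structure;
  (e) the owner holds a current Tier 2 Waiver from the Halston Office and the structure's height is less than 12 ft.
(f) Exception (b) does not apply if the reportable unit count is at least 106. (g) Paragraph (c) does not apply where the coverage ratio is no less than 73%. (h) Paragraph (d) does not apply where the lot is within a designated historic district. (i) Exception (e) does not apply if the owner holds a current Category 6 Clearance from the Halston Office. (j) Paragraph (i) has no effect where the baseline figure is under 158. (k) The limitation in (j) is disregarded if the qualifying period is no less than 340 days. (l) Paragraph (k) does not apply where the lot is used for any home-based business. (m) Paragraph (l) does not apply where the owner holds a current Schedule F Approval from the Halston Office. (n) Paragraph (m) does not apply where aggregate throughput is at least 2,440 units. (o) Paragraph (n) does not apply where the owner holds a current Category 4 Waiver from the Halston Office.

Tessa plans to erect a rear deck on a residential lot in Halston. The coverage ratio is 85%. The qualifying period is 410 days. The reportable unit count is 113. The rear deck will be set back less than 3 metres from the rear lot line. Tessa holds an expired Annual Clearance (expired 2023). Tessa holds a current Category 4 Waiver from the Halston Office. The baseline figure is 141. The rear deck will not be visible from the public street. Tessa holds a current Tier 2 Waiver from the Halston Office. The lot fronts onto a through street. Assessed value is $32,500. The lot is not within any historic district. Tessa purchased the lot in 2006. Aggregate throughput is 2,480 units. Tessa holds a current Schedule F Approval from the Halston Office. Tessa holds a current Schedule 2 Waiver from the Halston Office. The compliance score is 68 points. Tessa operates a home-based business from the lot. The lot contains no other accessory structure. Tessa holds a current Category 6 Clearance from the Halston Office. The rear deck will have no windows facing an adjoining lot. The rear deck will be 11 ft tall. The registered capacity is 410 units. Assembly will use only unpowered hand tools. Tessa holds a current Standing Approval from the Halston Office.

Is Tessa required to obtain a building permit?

Exception (a) fails — the Annual Clearance is not current.
All of (b)'s requirements are met (the structure will not be visible from the street; the registered capacity is 410 units, less than the 450 units limit; assembly uses only hand tools). Turning to paragraph (f): (f) operates against (b): the reportable unit count is 113, meeting the 106 threshold. (b) is therefore removed.
Exception (c): assessed value is $32,500, meeting the $30,500 threshold; no windows face an adjoining lot; a current Schedule 2 Waiver is held — every condition holds. Turning to paragraph (g): (g) is triggered — the coverage ratio is 85%, meeting the 73% threshold. Exception (c) does not apply.
Exception (d) requires that the structure is set back at least 3 metres from every lot line; but the rear setback is under 3 m, so (d) is unavailable.
Exception (e): a current Tier 2 Waiver is held; the structure's height is 11 ft, less than the 12 ft limit — every condition holds. Turning to paragraphs (i)–(o): (i) operates against (e): a current Category 6 Clearance is held. (j) would limit (i) — the baseline figure is 141, under the 158 limit — but (k) sets (j) aside: (k) is triggered — the qualifying period is 410 days, meeting the 340 days threshold. (l) would limit (k) — a home-based business operates on the lot — but (m) sets (l) aside: (m) is triggered — a current Schedule F Approval is held. (n) applies (aggregate throughput is 2,480 units, meeting the 2,440 units threshold), but yields to (o): (o) operates against (n): a current Category 4 Waiver is held. So (e) is unavailable.
None of the exceptions is available; § 79 applies in full.

Yes — Tessa must obtain a building permit.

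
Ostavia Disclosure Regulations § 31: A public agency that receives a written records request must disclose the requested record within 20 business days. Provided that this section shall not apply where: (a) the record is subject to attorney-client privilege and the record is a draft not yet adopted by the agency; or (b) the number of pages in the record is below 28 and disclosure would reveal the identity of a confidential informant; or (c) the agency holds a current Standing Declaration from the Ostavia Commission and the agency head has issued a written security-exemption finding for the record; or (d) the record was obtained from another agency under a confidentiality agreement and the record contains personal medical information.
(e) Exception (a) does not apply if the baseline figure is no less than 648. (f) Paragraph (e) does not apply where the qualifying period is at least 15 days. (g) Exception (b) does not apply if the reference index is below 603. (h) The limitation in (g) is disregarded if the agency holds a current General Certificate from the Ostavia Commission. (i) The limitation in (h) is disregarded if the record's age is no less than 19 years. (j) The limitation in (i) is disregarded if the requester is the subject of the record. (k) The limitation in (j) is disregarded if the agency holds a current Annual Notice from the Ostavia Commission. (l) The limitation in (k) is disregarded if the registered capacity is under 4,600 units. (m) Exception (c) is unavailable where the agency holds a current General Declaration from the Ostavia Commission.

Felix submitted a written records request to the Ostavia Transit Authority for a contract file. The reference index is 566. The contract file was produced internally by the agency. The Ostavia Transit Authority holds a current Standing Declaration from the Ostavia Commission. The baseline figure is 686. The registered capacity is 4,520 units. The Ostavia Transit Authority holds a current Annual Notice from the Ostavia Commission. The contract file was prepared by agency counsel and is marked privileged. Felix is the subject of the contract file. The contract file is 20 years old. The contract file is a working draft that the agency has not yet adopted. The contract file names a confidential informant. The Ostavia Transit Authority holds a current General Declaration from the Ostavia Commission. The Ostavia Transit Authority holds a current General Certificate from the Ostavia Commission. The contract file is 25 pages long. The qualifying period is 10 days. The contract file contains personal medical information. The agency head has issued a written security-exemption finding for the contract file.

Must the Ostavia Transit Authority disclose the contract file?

No — exception (b) applies; the Ostavia Transit Authority is not required to disclose the contract file.

Exception (a): the contract file is privileged; the contract file is an unadopted draft — every condition holds. But: (e) operates against (a): the baseline figure is 686, meeting the 648 threshold. (f) is not engaged (the qualifying period is 10 days, short of 15 days), so (e) stands. So (a) is unavailable.
Exception (b)'s conditions are all satisfied: the number of pages in the record is 25, below the 28 limit; the contract file names a confidential informant. Considering the limiting provisions: (g) operates (the reference index is 566, below the 603 limit), but is displaced by (h): (h) applies — a current General Certificate is held. (i) is triggered (the record's age is 20 years, meeting the 19 years threshold), but is itself disapplied by (j): (j) applies — Felix is the subject of the contract file. (k) is triggered (a current Annual Notice is held), but is itself disapplied by (l): (l) operates against (k): the registered capacity is 4,520 units, under the 4,600 units limit. So (b) applies.
Exception (c): a current Standing Declaration is held; a written security-exemption finding has been issued — every condition holds. Turning to paragraph (m): (m) operates against (c): a current General Declaration is held. (c) is therefore removed.
Exception (d) requires that the record was obtained from another agency under a confidentiality agreement; but the contract file was produced internally, so (d) is unavailable.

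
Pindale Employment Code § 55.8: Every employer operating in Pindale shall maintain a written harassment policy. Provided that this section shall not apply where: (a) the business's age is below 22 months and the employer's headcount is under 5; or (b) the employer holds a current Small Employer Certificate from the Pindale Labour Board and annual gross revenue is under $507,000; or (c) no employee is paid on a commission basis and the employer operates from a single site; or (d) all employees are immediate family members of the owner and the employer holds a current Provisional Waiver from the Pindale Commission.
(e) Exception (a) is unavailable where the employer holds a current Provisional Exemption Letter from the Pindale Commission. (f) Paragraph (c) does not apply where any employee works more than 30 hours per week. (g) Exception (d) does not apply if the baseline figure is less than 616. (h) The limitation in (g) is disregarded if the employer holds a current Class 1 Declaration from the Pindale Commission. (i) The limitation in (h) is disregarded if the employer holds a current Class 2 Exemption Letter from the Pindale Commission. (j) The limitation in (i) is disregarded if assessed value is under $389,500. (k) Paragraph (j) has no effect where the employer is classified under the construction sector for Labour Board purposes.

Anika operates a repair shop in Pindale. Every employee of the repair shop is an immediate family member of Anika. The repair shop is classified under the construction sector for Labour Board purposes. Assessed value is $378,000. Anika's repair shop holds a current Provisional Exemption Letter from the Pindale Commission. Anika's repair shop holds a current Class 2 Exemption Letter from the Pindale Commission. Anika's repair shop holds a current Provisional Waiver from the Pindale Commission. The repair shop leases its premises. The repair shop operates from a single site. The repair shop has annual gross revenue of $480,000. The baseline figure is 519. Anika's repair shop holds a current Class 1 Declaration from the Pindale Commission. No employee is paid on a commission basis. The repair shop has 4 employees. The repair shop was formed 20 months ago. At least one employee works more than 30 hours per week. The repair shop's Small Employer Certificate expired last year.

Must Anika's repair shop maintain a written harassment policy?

Yes — Anika's repair shop must maintain a written harassment policy.

Exception (a)'s conditions are all satisfied: the business's age is 20 months, below the 22 months limit; the employer's headcount is 4, under the 5 limit. Turning to paragraph (e): (e) operates against (a): a current Provisional Exemption Letter is held. So (a) is unavailable.
Exception (b) does not apply: the Small Employer Certificate has expired.
Exception (c) is satisfied on its face — no employee is paid on commission; the employer operates from a single site. But applying paragraph (f): (f) is engaged — at least one employee exceeds 30 hours/week. (c) is therefore removed.
Exception (d): every employee is an immediate family member; a current Provisional Waiver is held — every condition holds. But applying paragraphs (g)–(k): (g) operates against (d): the baseline figure is 519, less than the 616 limit. (h) is triggered (a current Class 1 Declaration is held), but is set aside by (i): (i) operates — a current Class 2 Exemption Letter is held. (j) applies (assessed value is $378,000, under the $389,500 limit), but is displaced by (k): (k) operates against (j): the repair shop is classified under the construction sector. Exception (d) does not apply.
None of the exceptions is available; § 55.8 applies in full.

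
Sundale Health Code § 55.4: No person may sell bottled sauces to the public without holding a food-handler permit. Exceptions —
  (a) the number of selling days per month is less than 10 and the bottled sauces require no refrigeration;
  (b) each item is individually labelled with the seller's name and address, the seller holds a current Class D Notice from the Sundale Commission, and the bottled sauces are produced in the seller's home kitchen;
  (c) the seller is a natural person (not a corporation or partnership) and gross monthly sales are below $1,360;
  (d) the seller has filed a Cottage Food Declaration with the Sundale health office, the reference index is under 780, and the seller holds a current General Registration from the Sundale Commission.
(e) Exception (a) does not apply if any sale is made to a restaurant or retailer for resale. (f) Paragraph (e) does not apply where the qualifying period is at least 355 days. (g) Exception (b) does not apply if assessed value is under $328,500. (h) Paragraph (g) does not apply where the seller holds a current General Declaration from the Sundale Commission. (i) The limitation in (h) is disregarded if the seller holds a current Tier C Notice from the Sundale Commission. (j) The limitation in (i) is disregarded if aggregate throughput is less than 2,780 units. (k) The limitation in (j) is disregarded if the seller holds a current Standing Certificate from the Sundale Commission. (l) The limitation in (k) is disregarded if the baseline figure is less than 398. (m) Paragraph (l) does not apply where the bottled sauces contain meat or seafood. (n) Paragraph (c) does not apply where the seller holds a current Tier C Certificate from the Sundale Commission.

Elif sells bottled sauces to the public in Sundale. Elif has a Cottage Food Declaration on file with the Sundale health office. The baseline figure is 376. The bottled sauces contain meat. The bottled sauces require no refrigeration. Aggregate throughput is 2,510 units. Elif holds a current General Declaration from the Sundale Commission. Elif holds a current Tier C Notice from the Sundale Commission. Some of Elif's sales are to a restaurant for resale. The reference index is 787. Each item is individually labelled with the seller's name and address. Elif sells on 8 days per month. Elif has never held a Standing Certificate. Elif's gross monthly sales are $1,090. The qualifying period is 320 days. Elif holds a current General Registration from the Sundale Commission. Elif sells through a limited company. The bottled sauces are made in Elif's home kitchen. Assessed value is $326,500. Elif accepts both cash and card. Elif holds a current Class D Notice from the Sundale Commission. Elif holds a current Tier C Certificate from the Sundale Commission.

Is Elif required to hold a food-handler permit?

Exception (a)'s conditions are all satisfied: the number of selling days per month is 8, less than the 10 limit; the bottled sauces are shelf-stable. But: (e) operates against (a): some sales are to a restaurant for resale. (f) is not engaged (the qualifying period is 320 days, short of 355 days), so (e) stands. Exception (a) does not apply.
Exception (b) is satisfied on its face — items are individually labelled; a current Class D Notice is held; the bottled sauces are home-kitchen produced. Considering the limiting provisions: (g) would limit (b) — assessed value is $326,500, under the $328,500 limit — but (h) sets (g) aside: (h) operates against (g): a current General Declaration is held. (i) would limit (h) — a current Tier C Notice is held — but (j) sets (i) aside: (j) operates against (i): aggregate throughput is 2,510 units, less than the 2,780 units limit. (k), which would lift (j), is not engaged — the Standing Certificate is not current. So (b) applies.
Exception (c) requires that the seller is a natural person (not a corporation or partnership); but the seller operates through a limited company, so (c) is unavailable.
Exception (d) does not apply: the reference index is 787, not under 780.

No — exception (b) applies; Elif is not required to hold a food-handler permit.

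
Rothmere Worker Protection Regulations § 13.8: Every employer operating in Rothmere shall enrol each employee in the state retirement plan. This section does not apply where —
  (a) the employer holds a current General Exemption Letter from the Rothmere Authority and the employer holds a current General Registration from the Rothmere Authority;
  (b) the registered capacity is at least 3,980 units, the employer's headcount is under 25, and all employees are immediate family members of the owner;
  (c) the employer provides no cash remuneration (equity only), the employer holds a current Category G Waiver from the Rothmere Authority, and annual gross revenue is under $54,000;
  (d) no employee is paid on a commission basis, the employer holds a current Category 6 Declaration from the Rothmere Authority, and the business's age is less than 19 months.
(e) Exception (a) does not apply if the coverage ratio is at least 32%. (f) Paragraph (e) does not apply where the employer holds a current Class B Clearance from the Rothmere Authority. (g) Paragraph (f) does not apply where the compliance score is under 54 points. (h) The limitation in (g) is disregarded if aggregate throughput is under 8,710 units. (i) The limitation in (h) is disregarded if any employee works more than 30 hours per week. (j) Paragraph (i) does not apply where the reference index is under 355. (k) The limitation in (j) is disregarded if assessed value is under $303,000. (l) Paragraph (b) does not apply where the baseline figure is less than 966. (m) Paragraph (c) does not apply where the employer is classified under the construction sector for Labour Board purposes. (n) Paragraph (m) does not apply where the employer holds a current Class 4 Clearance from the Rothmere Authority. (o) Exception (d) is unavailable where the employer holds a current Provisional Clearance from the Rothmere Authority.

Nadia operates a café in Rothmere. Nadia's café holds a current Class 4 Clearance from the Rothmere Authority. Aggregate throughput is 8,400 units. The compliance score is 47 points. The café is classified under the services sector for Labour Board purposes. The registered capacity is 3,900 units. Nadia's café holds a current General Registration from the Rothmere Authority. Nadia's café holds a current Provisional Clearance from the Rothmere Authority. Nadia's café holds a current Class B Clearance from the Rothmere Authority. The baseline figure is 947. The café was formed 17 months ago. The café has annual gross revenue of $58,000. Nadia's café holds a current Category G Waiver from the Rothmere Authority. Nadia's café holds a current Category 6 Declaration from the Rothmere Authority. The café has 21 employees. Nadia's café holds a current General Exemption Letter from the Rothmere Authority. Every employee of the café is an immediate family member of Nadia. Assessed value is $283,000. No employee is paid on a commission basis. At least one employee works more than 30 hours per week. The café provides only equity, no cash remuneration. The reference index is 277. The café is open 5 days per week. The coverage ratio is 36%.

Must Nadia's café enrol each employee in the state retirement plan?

Exception (a) is satisfied on its face — a current General Exemption Letter is held; a current General Registration is held. Turning to paragraphs (e)–(k): (e) operates against (a): the coverage ratio is 36%, meeting the 32% threshold. (f) is engaged (a current Class B Clearance is held), but is itself disapplied by (g): (g) operates against (f): the compliance score is 47 points, under the 54 points limit. (h) would limit (g) — aggregate throughput is 8,400 units, under the 8,710 units limit — but (i) sets (h) aside: (i) operates against (h): at least one employee exceeds 30 hours/week. (j) would limit (i) — the reference index is 277, under the 355 limit — but (k) sets (j) aside: (k) operates against (j): assessed value is $283,000, under the $303,000 limit. (a) is therefore removed.
Exception (b) requires that the registered capacity is at least 3,980 units; but the registered capacity is 3,900 units, short of 3,980 units, so (b) is unavailable.
Exception (c) fails — annual gross revenue is $58,000, not under $54,000.
All of (d)'s requirements are met (no employee is paid on commission; a current Category 6 Declaration is held; the business's age is 17 months, less than the 19 months limit). But: (o) operates against (d): a current Provisional Clearance is held. (d) is therefore removed.
Every exception is unavailable, so the rule governs.

Yes — Nadia's café must enrol each employee in the state retirement plan.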